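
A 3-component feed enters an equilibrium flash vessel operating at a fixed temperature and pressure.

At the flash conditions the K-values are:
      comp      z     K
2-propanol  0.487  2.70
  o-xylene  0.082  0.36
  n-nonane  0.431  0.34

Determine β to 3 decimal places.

β = 0.440

Rachford–Rice: g(β) = Σ zᵢ(Kᵢ−1)/(1+β(Kᵢ−1)) = 0.
g(0) = ΣzᵢKᵢ − 1 = 0.491 and g(1) = 1 − Σzᵢ/Kᵢ = -0.676, so a root lies in (0, 1).
Newton iteration, β⁰ = 0.54:
  β = 0.540: g = -0.0905, g' = -0.914 → β = 0.441
  β = 0.441: g = -0.0012, g' = -0.898 → β = 0.440
Converged at β = 0.440.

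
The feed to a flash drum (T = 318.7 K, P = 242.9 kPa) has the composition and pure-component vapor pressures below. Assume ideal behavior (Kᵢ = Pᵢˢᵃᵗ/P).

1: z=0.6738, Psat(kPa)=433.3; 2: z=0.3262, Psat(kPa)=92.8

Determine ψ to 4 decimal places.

Raoult's law: Kᵢ = Pᵢˢᵃᵗ/P = Pᵢˢᵃᵗ/242.9.
  K_1 = 433.3/242.9 = 1.783862, K_2 = 92.8/242.9 = 0.382050
Let ψ = V/F and solve Σ zᵢ(Kᵢ−1)/(1+ψ(Kᵢ−1)) = 0.
Feasibility: ΣzᵢKᵢ = 1.3266, Σzᵢ/Kᵢ = 1.2315 — both > 1, two phases present.
Binary case is linear: z₁(K₁−1)(1+ψ(K₂−1)) + z₂(K₂−1)(1+ψ(K₁−1)) = 0
⇒ ψ = [z₁(K₁−1)+z₂(K₂−1)] / [−(K₁−1)(K₂−1)] = 0.32659/0.48439 = 0.6742

ψ = 0.6742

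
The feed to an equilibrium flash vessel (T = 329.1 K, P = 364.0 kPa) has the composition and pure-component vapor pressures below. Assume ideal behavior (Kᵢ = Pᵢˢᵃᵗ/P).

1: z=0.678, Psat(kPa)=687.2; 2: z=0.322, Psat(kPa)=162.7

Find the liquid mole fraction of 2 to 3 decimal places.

x_2 = 0.616

Raoult's law: Kᵢ = Pᵢˢᵃᵗ/P = Pᵢˢᵃᵗ/364.0.
  K_1 = 687.2/364.0 = 1.88791, K_2 = 162.7/364.0 = 0.44698
Rachford–Rice: g(ψ) = Σ zᵢ(Kᵢ−1)/(1+ψ(Kᵢ−1)) = 0.
Check two-phase: ΣzᵢKᵢ = 1.424 > 1 and Σzᵢ/Kᵢ = 1.080 > 1, so g(0) = 0.424 > 0 and g(1) = -0.080 < 0.
Newton–Raphson from ψ = 0.48:
  ψ = 0.480: g = 0.1797, g' = -0.445 → ψ = 0.883
  ψ = 0.883: g = -0.0108, g' = -0.544 → ψ = 0.864
  ψ = 0.864: g = -0.0001, g' = -0.532 → ψ = 0.863
Converged at ψ = 0.863.
Compositions from xᵢ = zᵢ/(1+ψ(Kᵢ−1)), yᵢ = Kᵢxᵢ:
  1: x = 0.384, y = 0.725
  2: x = 0.616, y = 0.275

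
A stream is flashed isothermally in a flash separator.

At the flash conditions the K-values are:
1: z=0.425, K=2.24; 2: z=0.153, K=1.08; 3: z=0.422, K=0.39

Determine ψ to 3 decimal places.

ψ = 0.442

Material balance + equilibrium reduce to Σ zᵢ(Kᵢ−1)/(1+ψ(Kᵢ−1)) = 0.
Check two-phase: ΣzᵢKᵢ = 1.282 > 1 and Σzᵢ/Kᵢ = 1.413 > 1, so g(0) = 0.282 > 0 and g(1) = -0.413 < 0.
Iterate (Newton) starting at ψ = 0.62:
  ψ = 0.620: g = -0.1044, g' = -0.616 → ψ = 0.451
  ψ = 0.451: g = -0.0050, g' = -0.568 → ψ = 0.442
Converged at ψ = 0.442.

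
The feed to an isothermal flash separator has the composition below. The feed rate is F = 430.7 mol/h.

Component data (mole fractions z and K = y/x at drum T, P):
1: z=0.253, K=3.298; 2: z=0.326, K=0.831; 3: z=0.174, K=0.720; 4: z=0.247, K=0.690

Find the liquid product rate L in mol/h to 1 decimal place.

L = 126.0 mol/h

Material balance + equilibrium reduce to Σ zᵢ(Kᵢ−1)/(1+β(Kᵢ−1)) = 0.
Check two-phase: ΣzᵢKᵢ = 1.401 > 1 and Σzᵢ/Kᵢ = 1.069 > 1, so g(0) = 0.401 > 0 and g(1) = -0.069 < 0.
Newton–Raphson from β = 0.38:
  β = 0.380: g = 0.1102, g' = -0.439 → β = 0.631
  β = 0.631: g = 0.0213, g' = -0.291 → β = 0.704
  β = 0.704: g = 0.0009, g' = -0.267 → β = 0.707
Converged at β = 0.707.
Then V = β·F = 0.7075·430.7 = 304.7 mol/h and L = F − V = 126.0 mol/h.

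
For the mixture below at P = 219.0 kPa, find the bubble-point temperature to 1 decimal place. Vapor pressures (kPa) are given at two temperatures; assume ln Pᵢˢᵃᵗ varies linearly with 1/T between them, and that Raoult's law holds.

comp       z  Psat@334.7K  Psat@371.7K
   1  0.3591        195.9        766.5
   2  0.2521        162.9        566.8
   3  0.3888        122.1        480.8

T = 342.9 K

Bubble-point temperature: ΣzᵢPᵢˢᵃᵗ(T) = P. Interpolate ln Pᵢˢᵃᵗ = aᵢ + bᵢ/T.
  T = 334.7 K: ΣzᵢPᵢˢᵃᵗ = 158.89 kPa
  T = 371.7 K: ΣzᵢPᵢˢᵃᵗ = 605.08 kPa
  T = 353.2 K: ΣzᵢPᵢˢᵃᵗ = 321.01 kPa
  T = 343.9 K: ΣzᵢPᵢˢᵃᵗ = 227.53 kPa
  T = 339.3 K: ΣzᵢPᵢˢᵃᵗ = 190.60 kPa
  T = 341.6 K: ΣzᵢPᵢˢᵃᵗ = 208.37 kPa
Interpolating between 341.6 K and 343.9 K gives T ≈ 342.9 K.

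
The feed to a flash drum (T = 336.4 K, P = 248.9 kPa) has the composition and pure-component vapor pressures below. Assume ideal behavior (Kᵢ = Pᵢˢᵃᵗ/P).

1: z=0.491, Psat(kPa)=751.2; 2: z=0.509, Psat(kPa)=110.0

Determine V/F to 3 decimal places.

V/F = 0.628

Raoult's law: Kᵢ = Pᵢˢᵃᵗ/P = Pᵢˢᵃᵗ/248.9.
  K_1 = 751.2/248.9 = 3.01808, K_2 = 110.0/248.9 = 0.44194
Rachford–Rice: g(V/F) = Σ zᵢ(Kᵢ−1)/(1+V/F(Kᵢ−1)) = 0.
Feasibility: ΣzᵢKᵢ = 1.707, Σzᵢ/Kᵢ = 1.314 — both > 1, two phases present.
Binary case is linear: z₁(K₁−1)(1+V/F(K₂−1)) + z₂(K₂−1)(1+V/F(K₁−1)) = 0
⇒ V/F = [z₁(K₁−1)+z₂(K₂−1)] / [−(K₁−1)(K₂−1)] = 0.7068/1.1262 = 0.628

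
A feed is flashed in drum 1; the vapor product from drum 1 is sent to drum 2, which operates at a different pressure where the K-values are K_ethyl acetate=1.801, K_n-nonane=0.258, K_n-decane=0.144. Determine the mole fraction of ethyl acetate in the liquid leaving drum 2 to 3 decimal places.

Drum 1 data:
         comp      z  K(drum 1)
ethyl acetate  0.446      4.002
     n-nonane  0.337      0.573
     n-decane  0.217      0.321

Drum 1:
Material balance + equilibrium reduce to Σ zᵢ(Kᵢ−1)/(1+ψ₁(Kᵢ−1)) = 0.
Feasibility: ΣzᵢKᵢ = 2.048, Σzᵢ/Kᵢ = 1.376 — both > 1, two phases present.
Newton–Raphson from ψ₁ = 0.59:
  ψ₁ = 0.590: g = 0.0450, g' = -0.912 → ψ₁ = 0.639
  ψ₁ = 0.639: g = 0.0003, g' = -0.900 → ψ₁ = 0.640
Converged at ψ₁ = 0.640.
Drum-1 compositions:
  ethyl acetate: x = 0.153, y = 0.611
  n-nonane: x = 0.464, y = 0.266
  n-decane: x = 0.384, y = 0.123
Drum-2 feed = drum-1 vapor: z₂ = (0.6112, 0.2657, 0.1231).
Drum 2:
Newton–Raphson from ψ₂ = 0.5:
  ψ₂ = 0.500: g = -0.1481, g' = -0.845 → ψ₂ = 0.325
  ψ₂ = 0.325: g = -0.0172, g' = -0.674 → ψ₂ = 0.299
Converged at ψ₂ = 0.299.
  ethyl acetate: x = 0.493, y = 0.888
  n-nonane: x = 0.341, y = 0.088
  n-decane: x = 0.165, y = 0.024

x_ethyl acetate (drum 2) = 0.493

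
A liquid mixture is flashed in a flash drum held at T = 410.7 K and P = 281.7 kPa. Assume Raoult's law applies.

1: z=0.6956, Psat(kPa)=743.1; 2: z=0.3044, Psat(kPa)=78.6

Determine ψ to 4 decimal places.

ψ = 0.7790

Raoult's law: Kᵢ = Pᵢˢᵃᵗ/P = Pᵢˢᵃᵗ/281.7.
  K_1 = 743.1/281.7 = 2.637913, K_2 = 78.6/281.7 = 0.279020
Iterate (Newton) starting at ψ = 0.4:
  ψ = 0.4000: g = 0.37994, g' = -0.9936 → ψ = 0.7824
  ψ = 0.7824: g = -0.00406, g' = -1.1912 → ψ = 0.7790
Converged at ψ = 0.7790.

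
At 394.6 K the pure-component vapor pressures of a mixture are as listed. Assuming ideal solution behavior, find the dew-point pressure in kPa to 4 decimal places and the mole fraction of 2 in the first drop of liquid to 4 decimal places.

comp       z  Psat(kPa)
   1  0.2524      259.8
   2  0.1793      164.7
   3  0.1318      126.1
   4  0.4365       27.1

Pdew = 52.0498 kPa, x_2 = 0.0567

At the dew point ψ → 1, so Σzᵢ/Kᵢ = 1 with Kᵢ = Pᵢˢᵃᵗ/P ⇒ 1/P = Σzᵢ/Pᵢˢᵃᵗ.
1/P = 0.2524/259.8 + 0.1793/164.7 + 0.1318/126.1 + 0.4365/27.1 = 0.0192124 ⇒ P = 52.0498 kPa
xᵢ = zᵢP/Pᵢˢᵃᵗ ⇒ x_2 = 0.1793·52.0498/164.7 = 0.0567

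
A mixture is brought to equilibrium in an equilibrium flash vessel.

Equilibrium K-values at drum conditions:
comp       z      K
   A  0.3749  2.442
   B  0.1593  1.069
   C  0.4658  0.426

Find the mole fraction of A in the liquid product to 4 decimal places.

x_A = 0.2353

Rachford–Rice: g(ψ) = Σ zᵢ(Kᵢ−1)/(1+ψ(Kᵢ−1)) = 0.
g(0) = ΣzᵢKᵢ − 1 = 0.2842 and g(1) = 1 − Σzᵢ/Kᵢ = -0.3960, so a root lies in (0, 1).
Newton iteration, ψ⁰ = 0.31:
  ψ = 0.3100: g = 0.05912, g' = -0.6001 → ψ = 0.4085
  ψ = 0.4085: g = 0.00163, g' = -0.5713 → ψ = 0.4114
Converged at ψ = 0.4114.
Compositions from xᵢ = zᵢ/(1+ψ(Kᵢ−1)), yᵢ = Kᵢxᵢ:
  A: x = 0.2353, y = 0.5746
  B: x = 0.1549, y = 0.1656
  C: x = 0.6098, y = 0.2598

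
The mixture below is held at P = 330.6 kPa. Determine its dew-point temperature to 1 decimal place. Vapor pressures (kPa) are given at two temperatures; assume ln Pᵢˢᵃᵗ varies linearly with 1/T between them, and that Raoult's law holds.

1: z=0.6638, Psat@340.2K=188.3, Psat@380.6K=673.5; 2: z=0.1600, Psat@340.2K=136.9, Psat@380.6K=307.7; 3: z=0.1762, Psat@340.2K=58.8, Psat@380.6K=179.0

Dew-point temperature: Σzᵢ·P/Pᵢˢᵃᵗ(T) = 1. Interpolate ln Pᵢˢᵃᵗ = aᵢ + bᵢ/T.
  T = 340.2 K: ΣzᵢP/Pᵢˢᵃᵗ = 2.5425
  T = 380.6 K: ΣzᵢP/Pᵢˢᵃᵗ = 0.8232
  T = 360.4 K: ΣzᵢP/Pᵢˢᵃᵗ = 1.3969
  T = 370.5 K: ΣzᵢP/Pᵢˢᵃᵗ = 1.0638
  T = 375.6 K: ΣzᵢP/Pᵢˢᵃᵗ = 0.9328
  T = 373.1 K: ΣzᵢP/Pᵢˢᵃᵗ = 0.9944
Interpolating between 370.5 K and 373.1 K gives T ≈ 372.9 K.

T = 372.9 K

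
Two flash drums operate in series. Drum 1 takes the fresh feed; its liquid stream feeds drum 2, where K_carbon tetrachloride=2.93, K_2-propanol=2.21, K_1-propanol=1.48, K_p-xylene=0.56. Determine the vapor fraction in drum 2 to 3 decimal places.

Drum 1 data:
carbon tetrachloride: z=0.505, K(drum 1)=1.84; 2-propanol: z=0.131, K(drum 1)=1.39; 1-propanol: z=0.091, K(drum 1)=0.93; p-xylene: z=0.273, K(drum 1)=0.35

Drum 1:
Iterate (Newton) starting at ψ₁ = 0.55:
  ψ₁ = 0.550: g = 0.0494, g' = -0.460 → ψ₁ = 0.657
  ψ₁ = 0.657: g = -0.0026, g' = -0.513 → ψ₁ = 0.652
Converged at ψ₁ = 0.652.
Drum-1 compositions:
  carbon tetrachloride: x = 0.326, y = 0.600
  2-propanol: x = 0.104, y = 0.145
  1-propanol: x = 0.095, y = 0.089
  p-xylene: x = 0.474, y = 0.166
Drum-2 feed = drum-1 liquid: z₂ = (0.3262, 0.1044, 0.0954, 0.4740).
Drum 2:
Rachford–Rice: g(ψ₂) = Σ zᵢ(Kᵢ−1)/(1+ψ₂(Kᵢ−1)) = 0.
g(0) = ΣzᵢKᵢ − 1 = 0.593 and g(1) = 1 − Σzᵢ/Kᵢ = -0.069, so a root lies in (0, 1).
Newton iteration, ψ₂⁰ = 0.5:
  ψ₂ = 0.500: g = 0.1687, g' = -0.539 → ψ₂ = 0.813
  ψ₂ = 0.813: g = 0.0171, g' = -0.457 → ψ₂ = 0.850
Converged at ψ₂ = 0.850.
  carbon tetrachloride: x = 0.124, y = 0.362
  2-propanol: x = 0.051, y = 0.114
  1-propanol: x = 0.068, y = 0.100
  p-xylene: x = 0.757, y = 0.424

V/F (drum 2) = 0.850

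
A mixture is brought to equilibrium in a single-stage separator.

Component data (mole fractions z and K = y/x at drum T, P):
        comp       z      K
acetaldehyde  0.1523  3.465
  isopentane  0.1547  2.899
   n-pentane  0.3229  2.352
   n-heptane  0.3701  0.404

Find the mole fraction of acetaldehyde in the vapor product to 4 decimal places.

y_acetaldehyde = 0.1722

Rachford–Rice: g(V/F) = Σ zᵢ(Kᵢ−1)/(1+V/F(Kᵢ−1)) = 0.
g(0) = ΣzᵢKᵢ − 1 = 0.8852 and g(1) = 1 − Σzᵢ/Kᵢ = -0.1507, so a root lies in (0, 1).
Iterate (Newton) starting at V/F = 0.56:
  V/F = 0.5600: g = 0.21746, g' = -0.7817 → V/F = 0.8382
  V/F = 0.8382: g = -0.00033, g' = -0.8361 → V/F = 0.8378
Converged at V/F = 0.8378.
Compositions from xᵢ = zᵢ/(1+V/F(Kᵢ−1)), yᵢ = Kᵢxᵢ:
  acetaldehyde: x = 0.0497, y = 0.1722
  isopentane: x = 0.0597, y = 0.1731
  n-pentane: x = 0.1514, y = 0.3561
  n-heptane: x = 0.7392, y = 0.2986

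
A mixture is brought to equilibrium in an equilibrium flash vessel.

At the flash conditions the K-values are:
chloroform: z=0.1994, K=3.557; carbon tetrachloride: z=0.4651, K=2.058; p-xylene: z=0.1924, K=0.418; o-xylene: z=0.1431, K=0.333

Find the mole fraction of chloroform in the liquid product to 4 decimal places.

Material balance + equilibrium reduce to Σ zᵢ(Kᵢ−1)/(1+β(Kᵢ−1)) = 0.
g(0) = ΣzᵢKᵢ − 1 = 0.7945 and g(1) = 1 − Σzᵢ/Kᵢ = -0.1721, so a root lies in (0, 1).
Newton–Raphson from β = 0.5:
  β = 0.5000: g = 0.24446, g' = -0.7468 → β = 0.8274
  β = 0.8274: g = -0.00290, g' = -0.8418 → β = 0.8239
Converged at β = 0.8239.
Compositions from xᵢ = zᵢ/(1+β(Kᵢ−1)), yᵢ = Kᵢxᵢ:
  chloroform: x = 0.0642, y = 0.2283
  carbon tetrachloride: x = 0.2485, y = 0.5114
  p-xylene: x = 0.3696, y = 0.1545
  o-xylene: x = 0.3177, y = 0.1058

x_chloroform = 0.0642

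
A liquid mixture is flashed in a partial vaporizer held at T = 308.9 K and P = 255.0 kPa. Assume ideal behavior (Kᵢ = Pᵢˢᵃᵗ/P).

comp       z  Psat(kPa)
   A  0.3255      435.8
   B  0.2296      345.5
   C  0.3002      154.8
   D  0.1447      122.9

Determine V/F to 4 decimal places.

V/F = 0.4667

Raoult's law: Kᵢ = Pᵢˢᵃᵗ/P = Pᵢˢᵃᵗ/255.0.
  K_A = 435.8/255.0 = 1.709020, K_B = 345.5/255.0 = 1.354902, K_C = 154.8/255.0 = 0.607059, K_D = 122.9/255.0 = 0.481961
Material balance + equilibrium reduce to Σ zᵢ(Kᵢ−1)/(1+V/F(Kᵢ−1)) = 0.
g(0) = ΣzᵢKᵢ − 1 = 0.1194 and g(1) = 1 − Σzᵢ/Kᵢ = -0.1547, so a root lies in (0, 1).
Iterate (Newton) starting at V/F = 0.5:
  V/F = 0.5000: g = -0.00838, g' = -0.2526 → V/F = 0.4668
  V/F = 0.4668: g = -0.00003, g' = -0.2507 → V/F = 0.4667
Converged at V/F = 0.4667.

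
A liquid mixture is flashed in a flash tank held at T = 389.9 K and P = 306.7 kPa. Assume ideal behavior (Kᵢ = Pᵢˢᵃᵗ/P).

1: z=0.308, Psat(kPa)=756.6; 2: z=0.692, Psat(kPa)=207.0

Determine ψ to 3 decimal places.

ψ = 0.476

Raoult's law: Kᵢ = Pᵢˢᵃᵗ/P = Pᵢˢᵃᵗ/306.7.
  K_1 = 756.6/306.7 = 2.46691, K_2 = 207.0/306.7 = 0.67493
Material balance + equilibrium reduce to Σ zᵢ(Kᵢ−1)/(1+ψ(Kᵢ−1)) = 0.
Check two-phase: ΣzᵢKᵢ = 1.227 > 1 and Σzᵢ/Kᵢ = 1.150 > 1, so g(0) = 0.227 > 0 and g(1) = -0.150 < 0.
Binary case is linear: z₁(K₁−1)(1+ψ(K₂−1)) + z₂(K₂−1)(1+ψ(K₁−1)) = 0
⇒ ψ = [z₁(K₁−1)+z₂(K₂−1)] / [−(K₁−1)(K₂−1)] = 0.2269/0.4769 = 0.476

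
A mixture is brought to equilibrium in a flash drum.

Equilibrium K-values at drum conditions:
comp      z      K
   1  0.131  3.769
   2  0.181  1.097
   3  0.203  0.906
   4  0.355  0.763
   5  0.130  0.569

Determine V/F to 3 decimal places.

V/F = 0.430

Rachford–Rice: g(V/F) = Σ zᵢ(Kᵢ−1)/(1+V/F(Kᵢ−1)) = 0.
Feasibility: ΣzᵢKᵢ = 1.221, Σzᵢ/Kᵢ = 1.118 — both > 1, two phases present.
Iterate (Newton) starting at V/F = 0.5:
  V/F = 0.500: g = -0.0180, g' = -0.245 → V/F = 0.426
  V/F = 0.426: g = 0.0011, g' = -0.276 → V/F = 0.430
Converged at V/F = 0.430.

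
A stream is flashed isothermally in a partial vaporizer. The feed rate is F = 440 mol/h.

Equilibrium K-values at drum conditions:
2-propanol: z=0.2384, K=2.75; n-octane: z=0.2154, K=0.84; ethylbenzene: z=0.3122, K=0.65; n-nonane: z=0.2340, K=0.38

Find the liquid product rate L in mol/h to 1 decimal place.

L = 359.4 mol/h

Rachford–Rice: g(V/F) = Σ zᵢ(Kᵢ−1)/(1+V/F(Kᵢ−1)) = 0.
Check two-phase: ΣzᵢKᵢ = 1.1284 > 1 and Σzᵢ/Kᵢ = 1.4392 > 1, so g(0) = 0.1284 > 0 and g(1) = -0.4392 < 0.
Iterate (Newton) starting at V/F = 0.43:
  V/F = 0.4300: g = -0.12540, g' = -0.4643 → V/F = 0.1599
  V/F = 0.1599: g = 0.01380, g' = -0.6053 → V/F = 0.1827
  V/F = 0.1827: g = 0.00026, g' = -0.5831 → V/F = 0.1832
Converged at V/F = 0.1832.
Then V = V/F·F = 0.1832·440 = 80.6 mol/h and L = F − V = 359.4 mol/h.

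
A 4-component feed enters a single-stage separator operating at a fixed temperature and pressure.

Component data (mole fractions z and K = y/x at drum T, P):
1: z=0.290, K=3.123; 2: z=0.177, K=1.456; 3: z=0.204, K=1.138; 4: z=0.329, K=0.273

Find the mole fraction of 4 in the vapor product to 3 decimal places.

Let ψ = V/F and solve Σ zᵢ(Kᵢ−1)/(1+ψ(Kᵢ−1)) = 0.
Feasibility: ΣzᵢKᵢ = 1.485, Σzᵢ/Kᵢ = 1.599 — both > 1, two phases present.
Iterate (Newton) starting at ψ = 0.5:
  ψ = 0.500: g = 0.0149, g' = -0.765 → ψ = 0.520
  ψ = 0.520: g = -0.0001, g' = -0.772 → ψ = 0.519
Converged at ψ = 0.519.
Compositions from xᵢ = zᵢ/(1+ψ(Kᵢ−1)), yᵢ = Kᵢxᵢ:
  1: x = 0.138, y = 0.431
  2: x = 0.143, y = 0.208
  3: x = 0.190, y = 0.217
  4: x = 0.529, y = 0.144

y_4 = 0.144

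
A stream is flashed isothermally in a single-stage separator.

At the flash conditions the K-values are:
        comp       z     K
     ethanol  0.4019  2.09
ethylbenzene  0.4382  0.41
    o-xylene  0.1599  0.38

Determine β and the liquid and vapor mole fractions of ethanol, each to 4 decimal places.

Let β = V/F and solve Σ zᵢ(Kᵢ−1)/(1+β(Kᵢ−1)) = 0.
g(0) = ΣzᵢKᵢ − 1 = 0.0804 and g(1) = 1 − Σzᵢ/Kᵢ = -0.6819, so a root lies in (0, 1).
Newton–Raphson from β = 0.5:
  β = 0.5000: g = -0.22686, g' = -0.6360 → β = 0.1433
  β = 0.1433: g = -0.01235, g' = -0.6132 → β = 0.1232
  β = 0.1232: g = 0.00007, g' = -0.6206 → β = 0.1233
Converged at β = 0.1233.
Compositions from xᵢ = zᵢ/(1+β(Kᵢ−1)), yᵢ = Kᵢxᵢ:
  ethanol: x = 0.3543, y = 0.7404
  ethylbenzene: x = 0.4726, y = 0.1938
  o-xylene: x = 0.1731, y = 0.0658

β = 0.1233, x_ethanol = 0.3543, y_ethanol = 0.7404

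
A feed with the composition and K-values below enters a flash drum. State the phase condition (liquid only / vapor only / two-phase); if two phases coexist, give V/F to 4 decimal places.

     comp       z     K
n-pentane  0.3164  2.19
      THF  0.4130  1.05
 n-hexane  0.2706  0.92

ΣzᵢKᵢ = 1.3755; Σzᵢ/Kᵢ = 0.8319.
Since Σzᵢ/Kᵢ < 1 the mixture is above its dew point — single vapor phase.

vapor only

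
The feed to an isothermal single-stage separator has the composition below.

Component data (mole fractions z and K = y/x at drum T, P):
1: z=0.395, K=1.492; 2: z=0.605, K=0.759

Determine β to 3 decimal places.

Binary case is linear: z₁(K₁−1)(1+β(K₂−1)) + z₂(K₂−1)(1+β(K₁−1)) = 0
⇒ β = [z₁(K₁−1)+z₂(K₂−1)] / [−(K₁−1)(K₂−1)] = 0.0485/0.1186 = 0.409

β = 0.409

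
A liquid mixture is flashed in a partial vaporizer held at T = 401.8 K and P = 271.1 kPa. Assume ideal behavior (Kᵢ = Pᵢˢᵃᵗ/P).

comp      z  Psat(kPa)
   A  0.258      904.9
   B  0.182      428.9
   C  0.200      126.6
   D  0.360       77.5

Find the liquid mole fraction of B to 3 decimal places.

Raoult's law: Kᵢ = Pᵢˢᵃᵗ/P = Pᵢˢᵃᵗ/271.1.
  K_A = 904.9/271.1 = 3.33788, K_B = 428.9/271.1 = 1.58207, K_C = 126.6/271.1 = 0.46699, K_D = 77.5/271.1 = 0.28587
Rachford–Rice: g(ψ) = Σ zᵢ(Kᵢ−1)/(1+ψ(Kᵢ−1)) = 0.
Feasibility: ΣzᵢKᵢ = 1.345, Σzᵢ/Kᵢ = 1.880 — both > 1, two phases present.
Newton–Raphson from ψ = 0.5:
  ψ = 0.500: g = -0.1850, g' = -0.887 → ψ = 0.291
  ψ = 0.291: g = -0.0014, g' = -0.916 → ψ = 0.290
Converged at ψ = 0.290.
Compositions from xᵢ = zᵢ/(1+ψ(Kᵢ−1)), yᵢ = Kᵢxᵢ:
  A: x = 0.154, y = 0.513
  B: x = 0.156, y = 0.246
  C: x = 0.237, y = 0.110
  D: x = 0.454, y = 0.130

x_B = 0.156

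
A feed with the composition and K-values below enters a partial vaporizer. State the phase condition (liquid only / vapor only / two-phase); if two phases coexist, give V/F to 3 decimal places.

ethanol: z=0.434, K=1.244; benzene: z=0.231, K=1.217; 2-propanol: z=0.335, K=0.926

ΣzᵢKᵢ = 1.131; Σzᵢ/Kᵢ = 0.900.
Since Σzᵢ/Kᵢ < 1 the mixture is above its dew point — single vapor phase.

vapor only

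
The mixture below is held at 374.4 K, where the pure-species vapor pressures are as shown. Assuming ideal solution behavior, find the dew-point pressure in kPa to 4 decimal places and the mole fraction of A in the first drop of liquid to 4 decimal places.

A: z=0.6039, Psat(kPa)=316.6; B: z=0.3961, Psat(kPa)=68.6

Pdew = 130.1828 kPa, x_A = 0.2483

At the dew point ψ → 1, so Σzᵢ/Kᵢ = 1 with Kᵢ = Pᵢˢᵃᵗ/P ⇒ 1/P = Σzᵢ/Pᵢˢᵃᵗ.
1/P = 0.6039/316.6 + 0.3961/68.6 = 0.0076815 ⇒ P = 130.1828 kPa
xᵢ = zᵢP/Pᵢˢᵃᵗ ⇒ x_A = 0.6039·130.1828/316.6 = 0.2483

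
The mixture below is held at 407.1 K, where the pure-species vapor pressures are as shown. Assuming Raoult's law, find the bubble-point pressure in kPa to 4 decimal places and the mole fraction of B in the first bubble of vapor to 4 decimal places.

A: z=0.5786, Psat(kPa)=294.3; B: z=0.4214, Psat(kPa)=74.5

At the bubble point ψ → 0, so ΣzᵢKᵢ = 1 with Kᵢ = Pᵢˢᵃᵗ/P ⇒ P = ΣzᵢPᵢˢᵃᵗ.
P = 0.5786·294.3 + 0.4214·74.5 = 201.6763 kPa
yᵢ = zᵢPᵢˢᵃᵗ/P ⇒ y_B = 0.4214·74.5/201.6763 = 0.1557

Pbub = 201.6763 kPa, y_B = 0.1557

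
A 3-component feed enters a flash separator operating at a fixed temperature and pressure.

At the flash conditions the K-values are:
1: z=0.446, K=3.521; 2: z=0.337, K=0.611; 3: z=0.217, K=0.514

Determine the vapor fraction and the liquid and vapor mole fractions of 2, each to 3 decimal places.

ψ = 0.818, x_2 = 0.494, y_2 = 0.302

Material balance + equilibrium reduce to Σ zᵢ(Kᵢ−1)/(1+ψ(Kᵢ−1)) = 0.
g(0) = ΣzᵢKᵢ − 1 = 0.888 and g(1) = 1 − Σzᵢ/Kᵢ = -0.100, so a root lies in (0, 1).
Newton iteration, ψ⁰ = 0.48:
  ψ = 0.480: g = 0.2100, g' = -0.745 → ψ = 0.762
  ψ = 0.762: g = 0.0311, g' = -0.564 → ψ = 0.817
  ψ = 0.817: g = 0.0003, g' = -0.553 → ψ = 0.818
Converged at ψ = 0.818.
Compositions from xᵢ = zᵢ/(1+ψ(Kᵢ−1)), yᵢ = Kᵢxᵢ:
  1: x = 0.146, y = 0.513
  2: x = 0.494, y = 0.302
  3: x = 0.360, y = 0.185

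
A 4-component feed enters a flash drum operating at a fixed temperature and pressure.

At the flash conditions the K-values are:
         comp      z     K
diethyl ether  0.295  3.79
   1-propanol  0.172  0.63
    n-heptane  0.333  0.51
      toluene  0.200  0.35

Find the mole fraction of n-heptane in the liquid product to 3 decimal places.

x_n-heptane = 0.396

Rachford–Rice: g(ψ) = Σ zᵢ(Kᵢ−1)/(1+ψ(Kᵢ−1)) = 0.
g(0) = ΣzᵢKᵢ − 1 = 0.466 and g(1) = 1 − Σzᵢ/Kᵢ = -0.575, so a root lies in (0, 1).
Newton–Raphson from ψ = 0.5:
  ψ = 0.500: g = -0.1431, g' = -0.762 → ψ = 0.312
  ψ = 0.312: g = 0.0124, g' = -0.931 → ψ = 0.325
Converged at ψ = 0.325.
Compositions from xᵢ = zᵢ/(1+ψ(Kᵢ−1)), yᵢ = Kᵢxᵢ:
  diethyl ether: x = 0.155, y = 0.586
  1-propanol: x = 0.196, y = 0.123
  n-heptane: x = 0.396, y = 0.202
  toluene: x = 0.254, y = 0.089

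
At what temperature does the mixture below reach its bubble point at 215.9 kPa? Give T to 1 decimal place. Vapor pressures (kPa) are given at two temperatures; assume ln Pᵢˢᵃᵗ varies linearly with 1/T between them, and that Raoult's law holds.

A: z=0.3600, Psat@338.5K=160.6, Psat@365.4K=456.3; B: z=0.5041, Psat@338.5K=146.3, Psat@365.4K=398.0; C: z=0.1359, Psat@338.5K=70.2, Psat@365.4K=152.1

Bubble-point temperature: ΣzᵢPᵢˢᵃᵗ(T) = P. Interpolate ln Pᵢˢᵃᵗ = aᵢ + bᵢ/T.
  T = 338.5 K: ΣzᵢPᵢˢᵃᵗ = 141.11 kPa
  T = 365.4 K: ΣzᵢPᵢˢᵃᵗ = 385.57 kPa
  T = 351.9 K: ΣzᵢPᵢˢᵃᵗ = 237.22 kPa
  T = 345.2 K: ΣzᵢPᵢˢᵃᵗ = 183.86 kPa
  T = 348.5 K: ΣzᵢPᵢˢᵃᵗ = 208.69 kPa
  T = 350.2 K: ΣzᵢPᵢˢᵃᵗ = 222.56 kPa
Interpolating between 348.5 K and 350.2 K gives T ≈ 349.4 K.

T = 349.4 K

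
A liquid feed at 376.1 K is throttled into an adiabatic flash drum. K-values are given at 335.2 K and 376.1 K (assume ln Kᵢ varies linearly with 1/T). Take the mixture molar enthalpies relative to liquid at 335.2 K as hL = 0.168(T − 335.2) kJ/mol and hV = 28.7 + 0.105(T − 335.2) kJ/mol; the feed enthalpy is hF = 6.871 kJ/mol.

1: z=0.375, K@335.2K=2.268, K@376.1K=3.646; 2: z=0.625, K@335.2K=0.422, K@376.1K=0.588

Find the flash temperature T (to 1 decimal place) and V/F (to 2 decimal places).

T = 339.3 K, V/F = 0.22

Adiabatic flash: solve Rachford–Rice at each trial T, then check hF = ψ·hV(T) + (1−ψ)·hL(T).
  T = 335.2 K: K = (2.268, 0.422), RR gives ψ = 0.156, H_out = 4.474 kJ/mol
  T = 376.1 K: K = (3.646, 0.588), RR gives ψ = 0.674, H_out = 24.478 kJ/mol
  T = 355.6 K: K = (2.913, 0.503), RR gives ψ = 0.427, H_out = 15.145 kJ/mol
  T = 345.4 K: K = (2.580, 0.462), RR gives ψ = 0.301, H_out = 10.164 kJ/mol
  T = 340.3 K: K = (2.421, 0.442), RR gives ψ = 0.232, H_out = 7.441 kJ/mol
  T = 337.8 K: K = (2.346, 0.432), RR gives ψ = 0.196, H_out = 6.022 kJ/mol
  T = 339.1 K: K = (2.385, 0.437), RR gives ψ = 0.215, H_out = 6.768 kJ/mol
Linear interpolation between T = 339.1 (H_out = 6.768) and T = 340.3 (H_out = 7.441) on hF = 6.871 gives T ≈ 339.3 K, at which ψ = 0.22.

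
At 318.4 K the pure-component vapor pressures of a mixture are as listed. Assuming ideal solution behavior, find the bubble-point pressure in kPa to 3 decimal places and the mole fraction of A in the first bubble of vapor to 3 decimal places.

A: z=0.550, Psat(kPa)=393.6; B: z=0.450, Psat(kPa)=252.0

Pbub = 329.880 kPa, y_A = 0.656

At the bubble point ψ → 0, so ΣzᵢKᵢ = 1 with Kᵢ = Pᵢˢᵃᵗ/P ⇒ P = ΣzᵢPᵢˢᵃᵗ.
P = 0.550·393.6 + 0.450·252.0 = 329.880 kPa
yᵢ = zᵢPᵢˢᵃᵗ/P ⇒ y_A = 0.550·393.6/329.880 = 0.656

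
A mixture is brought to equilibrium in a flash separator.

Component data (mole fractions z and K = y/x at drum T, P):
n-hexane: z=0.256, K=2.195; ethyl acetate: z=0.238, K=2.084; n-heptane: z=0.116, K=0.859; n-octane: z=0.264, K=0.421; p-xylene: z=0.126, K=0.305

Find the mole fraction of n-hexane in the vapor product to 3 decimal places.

Rachford–Rice: g(β) = Σ zᵢ(Kᵢ−1)/(1+β(Kᵢ−1)) = 0.
Check two-phase: ΣzᵢKᵢ = 1.307 > 1 and Σzᵢ/Kᵢ = 1.406 > 1, so g(0) = 0.307 > 0 and g(1) = -0.406 < 0.
Newton–Raphson from β = 0.5:
  β = 0.500: g = -0.0081, g' = -0.582 → β = 0.486
Converged at β = 0.486.
Compositions from xᵢ = zᵢ/(1+β(Kᵢ−1)), yᵢ = Kᵢxᵢ:
  n-hexane: x = 0.162, y = 0.355
  ethyl acetate: x = 0.156, y = 0.325
  n-heptane: x = 0.125, y = 0.107
  n-octane: x = 0.367, y = 0.155
  p-xylene: x = 0.190, y = 0.058

y_n-hexane = 0.355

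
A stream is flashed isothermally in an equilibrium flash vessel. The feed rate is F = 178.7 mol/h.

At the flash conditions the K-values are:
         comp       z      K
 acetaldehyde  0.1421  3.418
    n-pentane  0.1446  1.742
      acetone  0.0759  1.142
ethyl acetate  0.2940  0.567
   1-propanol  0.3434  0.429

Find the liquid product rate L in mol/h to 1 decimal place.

Material balance + equilibrium reduce to Σ zᵢ(Kᵢ−1)/(1+ψ(Kᵢ−1)) = 0.
g(0) = ΣzᵢKᵢ − 1 = 0.1383 and g(1) = 1 − Σzᵢ/Kᵢ = -0.5100, so a root lies in (0, 1).
Newton iteration, ψ⁰ = 0.5:
  ψ = 0.5000: g = -0.19304, g' = -0.5231 → ψ = 0.1309
  ψ = 0.1309: g = 0.02247, g' = -0.7396 → ψ = 0.1613
  ψ = 0.1613: g = 0.00071, g' = -0.6945 → ψ = 0.1623
Converged at ψ = 0.1623.
Then V = ψ·F = 0.1623·178.7 = 29.0 mol/h and L = F − V = 149.7 mol/h.

L = 149.7 mol/h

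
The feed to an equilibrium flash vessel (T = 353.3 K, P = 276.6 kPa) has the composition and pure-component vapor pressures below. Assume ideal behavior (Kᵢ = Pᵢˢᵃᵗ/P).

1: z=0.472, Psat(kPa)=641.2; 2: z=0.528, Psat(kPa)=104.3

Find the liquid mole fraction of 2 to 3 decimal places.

Raoult's law: Kᵢ = Pᵢˢᵃᵗ/P = Pᵢˢᵃᵗ/276.6.
  K_1 = 641.2/276.6 = 2.31815, K_2 = 104.3/276.6 = 0.37708
Rachford–Rice: g(ψ) = Σ zᵢ(Kᵢ−1)/(1+ψ(Kᵢ−1)) = 0.
Feasibility: ΣzᵢKᵢ = 1.293, Σzᵢ/Kᵢ = 1.604 — both > 1, two phases present.
Binary case is linear: z₁(K₁−1)(1+ψ(K₂−1)) + z₂(K₂−1)(1+ψ(K₁−1)) = 0
⇒ ψ = [z₁(K₁−1)+z₂(K₂−1)] / [−(K₁−1)(K₂−1)] = 0.2933/0.8211 = 0.357
Compositions from xᵢ = zᵢ/(1+ψ(Kᵢ−1)), yᵢ = Kᵢxᵢ:
  1: x = 0.321, y = 0.744
  2: x = 0.679, y = 0.256

x_2 = 0.679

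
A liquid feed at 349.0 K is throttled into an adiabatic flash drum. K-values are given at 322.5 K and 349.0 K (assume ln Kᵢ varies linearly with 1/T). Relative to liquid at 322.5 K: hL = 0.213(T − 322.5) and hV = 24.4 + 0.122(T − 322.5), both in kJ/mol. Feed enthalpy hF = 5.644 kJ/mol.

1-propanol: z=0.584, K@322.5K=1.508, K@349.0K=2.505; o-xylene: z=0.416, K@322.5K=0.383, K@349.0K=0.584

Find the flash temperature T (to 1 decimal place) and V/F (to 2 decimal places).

Adiabatic flash: solve Rachford–Rice at each trial T, then check hF = ψ·hV(T) + (1−ψ)·hL(T).
  T = 322.5 K: K = (1.508, 0.383), RR gives ψ = 0.128, H_out = 3.114 kJ/mol
  T = 349.0 K: K = (2.505, 0.584), RR gives ψ = 1.000, H_out = 27.633 kJ/mol
  T = 335.8 K: K = (1.965, 0.477), RR gives ψ = 0.686, H_out = 18.744 kJ/mol
  T = 329.1 K: K = (1.724, 0.428), RR gives ψ = 0.447, H_out = 12.042 kJ/mol
  T = 325.8 K: K = (1.614, 0.405), RR gives ψ = 0.304, H_out = 8.026 kJ/mol
  T = 324.1 K: K = (1.559, 0.394), RR gives ψ = 0.218, H_out = 5.638 kJ/mol
Linear interpolation between T = 324.1 (H_out = 5.638) and T = 325.8 (H_out = 8.026) on hF = 5.644 gives T ≈ 324.1 K, at which ψ = 0.22.

T = 324.1 K, V/F = 0.22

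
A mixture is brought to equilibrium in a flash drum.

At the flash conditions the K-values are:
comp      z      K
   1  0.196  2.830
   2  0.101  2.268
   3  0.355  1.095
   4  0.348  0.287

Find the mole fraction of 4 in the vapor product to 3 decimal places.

Rachford–Rice: g(ψ) = Σ zᵢ(Kᵢ−1)/(1+ψ(Kᵢ−1)) = 0.
Feasibility: ΣzᵢKᵢ = 1.272, Σzᵢ/Kᵢ = 1.651 — both > 1, two phases present.
Newton iteration, ψ⁰ = 0.5:
  ψ = 0.500: g = -0.0877, g' = -0.670 → ψ = 0.369
  ψ = 0.369: g = -0.0028, g' = -0.638 → ψ = 0.365
Converged at ψ = 0.365.
Compositions from xᵢ = zᵢ/(1+ψ(Kᵢ−1)), yᵢ = Kᵢxᵢ:
  1: x = 0.118, y = 0.333
  2: x = 0.069, y = 0.157
  3: x = 0.343, y = 0.376
  4: x = 0.470, y = 0.135

y_4 = 0.135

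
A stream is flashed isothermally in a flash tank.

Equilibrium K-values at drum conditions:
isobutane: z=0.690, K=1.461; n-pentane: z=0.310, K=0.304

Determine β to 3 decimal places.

Rachford–Rice: g(β) = Σ zᵢ(Kᵢ−1)/(1+β(Kᵢ−1)) = 0.
g(0) = ΣzᵢKᵢ − 1 = 0.102 and g(1) = 1 − Σzᵢ/Kᵢ = -0.492, so a root lies in (0, 1).
Binary case is linear: z₁(K₁−1)(1+β(K₂−1)) + z₂(K₂−1)(1+β(K₁−1)) = 0
⇒ β = [z₁(K₁−1)+z₂(K₂−1)] / [−(K₁−1)(K₂−1)] = 0.1023/0.3209 = 0.319

β = 0.319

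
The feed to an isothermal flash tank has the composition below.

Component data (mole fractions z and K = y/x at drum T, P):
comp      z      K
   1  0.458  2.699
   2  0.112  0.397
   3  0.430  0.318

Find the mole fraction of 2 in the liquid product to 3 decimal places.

Rachford–Rice: g(V/F) = Σ zᵢ(Kᵢ−1)/(1+V/F(Kᵢ−1)) = 0.
g(0) = ΣzᵢKᵢ − 1 = 0.417 and g(1) = 1 − Σzᵢ/Kᵢ = -0.804, so a root lies in (0, 1).
Newton iteration, V/F⁰ = 0.54:
  V/F = 0.540: g = -0.1586, g' = -0.950 → V/F = 0.373
  V/F = 0.373: g = -0.0043, g' = -0.923 → V/F = 0.369
Converged at V/F = 0.369.
Compositions from xᵢ = zᵢ/(1+V/F(Kᵢ−1)), yᵢ = Kᵢxᵢ:
  1: x = 0.282, y = 0.760
  2: x = 0.144, y = 0.057
  3: x = 0.574, y = 0.183

x_2 = 0.144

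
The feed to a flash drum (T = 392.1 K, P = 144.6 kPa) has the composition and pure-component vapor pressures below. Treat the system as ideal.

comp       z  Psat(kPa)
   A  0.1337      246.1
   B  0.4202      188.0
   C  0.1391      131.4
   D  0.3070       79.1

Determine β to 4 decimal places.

β = 0.4172

Raoult's law: Kᵢ = Pᵢˢᵃᵗ/P = Pᵢˢᵃᵗ/144.6.
  K_A = 246.1/144.6 = 1.701936, K_B = 188.0/144.6 = 1.300138, K_C = 131.4/144.6 = 0.908714, K_D = 79.1/144.6 = 0.547026
Let β = V/F and solve Σ zᵢ(Kᵢ−1)/(1+β(Kᵢ−1)) = 0.
Feasibility: ΣzᵢKᵢ = 1.0682, Σzᵢ/Kᵢ = 1.1160 — both > 1, two phases present.
Newton iteration, β⁰ = 0.42:
  β = 0.4200: g = -0.00046, g' = -0.1665 → β = 0.4172
Converged at β = 0.4172.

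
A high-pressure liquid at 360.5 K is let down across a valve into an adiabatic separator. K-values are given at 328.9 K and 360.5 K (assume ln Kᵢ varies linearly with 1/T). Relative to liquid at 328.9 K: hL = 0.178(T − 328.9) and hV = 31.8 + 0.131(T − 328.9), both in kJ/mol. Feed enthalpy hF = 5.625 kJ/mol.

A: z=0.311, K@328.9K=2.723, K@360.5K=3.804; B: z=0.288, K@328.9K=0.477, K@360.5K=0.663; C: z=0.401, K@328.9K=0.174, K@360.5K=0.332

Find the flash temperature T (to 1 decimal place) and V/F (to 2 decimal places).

T = 337.8 K, V/F = 0.13

Adiabatic flash: solve Rachford–Rice at each trial T, then check hF = ψ·hV(T) + (1−ψ)·hL(T).
  T = 328.9 K: K = (2.723, 0.477, 0.174), RR gives ψ = 0.044, H_out = 1.405 kJ/mol
  T = 360.5 K: K = (3.804, 0.663, 0.332), RR gives ψ = 0.330, H_out = 15.632 kJ/mol
  T = 344.7 K: K = (3.243, 0.567, 0.244), RR gives ψ = 0.189, H_out = 8.689 kJ/mol
  T = 336.8 K: K = (2.978, 0.521, 0.207), RR gives ψ = 0.119, H_out = 5.157 kJ/mol
  T = 340.8 K: K = (3.111, 0.544, 0.225), RR gives ψ = 0.155, H_out = 6.964 kJ/mol
  T = 338.8 K: K = (3.044, 0.532, 0.216), RR gives ψ = 0.137, H_out = 6.066 kJ/mol
Linear interpolation between T = 336.8 (H_out = 5.157) and T = 338.8 (H_out = 6.066) on hF = 5.625 gives T ≈ 337.8 K, at which ψ = 0.13.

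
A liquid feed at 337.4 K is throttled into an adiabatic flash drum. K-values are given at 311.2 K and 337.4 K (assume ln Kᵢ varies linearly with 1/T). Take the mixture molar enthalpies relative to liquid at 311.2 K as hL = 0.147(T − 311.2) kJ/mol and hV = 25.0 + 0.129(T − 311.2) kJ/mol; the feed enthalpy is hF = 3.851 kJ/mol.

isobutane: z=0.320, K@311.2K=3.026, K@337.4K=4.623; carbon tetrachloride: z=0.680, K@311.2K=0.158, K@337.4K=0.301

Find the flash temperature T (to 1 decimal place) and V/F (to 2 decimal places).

T = 318.2 K, V/F = 0.11

Adiabatic flash: solve Rachford–Rice at each trial T, then check hF = ψ·hV(T) + (1−ψ)·hL(T).
  T = 311.2 K: K = (3.026, 0.158), RR gives ψ = 0.044, H_out = 1.110 kJ/mol
  T = 337.4 K: K = (4.623, 0.301), RR gives ψ = 0.270, H_out = 10.477 kJ/mol
  T = 324.3 K: K = (3.772, 0.221), RR gives ψ = 0.165, H_out = 6.023 kJ/mol
  T = 317.8 K: K = (3.389, 0.188), RR gives ψ = 0.109, H_out = 3.691 kJ/mol
  T = 321.1 K: K = (3.581, 0.204), RR gives ψ = 0.139, H_out = 4.894 kJ/mol
  T = 319.5 K: K = (3.487, 0.196), RR gives ψ = 0.125, H_out = 4.316 kJ/mol
Linear interpolation between T = 317.8 (H_out = 3.691) and T = 319.5 (H_out = 4.316) on hF = 3.851 gives T ≈ 318.2 K, at which ψ = 0.11.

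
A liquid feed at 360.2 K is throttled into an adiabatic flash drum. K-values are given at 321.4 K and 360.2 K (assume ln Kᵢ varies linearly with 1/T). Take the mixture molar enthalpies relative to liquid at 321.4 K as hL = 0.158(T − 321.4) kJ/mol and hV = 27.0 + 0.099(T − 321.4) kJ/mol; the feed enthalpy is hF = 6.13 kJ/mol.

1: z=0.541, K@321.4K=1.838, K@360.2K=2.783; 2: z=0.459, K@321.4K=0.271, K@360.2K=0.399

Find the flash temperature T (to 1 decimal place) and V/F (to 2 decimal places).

T = 322.9 K, V/F = 0.22

Adiabatic flash: solve Rachford–Rice at each trial T, then check hF = ψ·hV(T) + (1−ψ)·hL(T).
  T = 321.4 K: K = (1.838, 0.271), RR gives ψ = 0.194, H_out = 5.248 kJ/mol
  T = 360.2 K: K = (2.783, 0.399), RR gives ψ = 0.643, H_out = 22.013 kJ/mol
  T = 340.8 K: K = (2.289, 0.332), RR gives ψ = 0.454, H_out = 14.810 kJ/mol
  T = 331.1 K: K = (2.058, 0.301), RR gives ψ = 0.340, H_out = 10.518 kJ/mol
  T = 326.2 K: K = (1.945, 0.286), RR gives ψ = 0.272, H_out = 8.019 kJ/mol
  T = 323.8 K: K = (1.891, 0.278), RR gives ψ = 0.235, H_out = 6.680 kJ/mol
Linear interpolation between T = 321.4 (H_out = 5.248) and T = 323.8 (H_out = 6.680) on hF = 6.13 gives T ≈ 322.9 K, at which ψ = 0.22.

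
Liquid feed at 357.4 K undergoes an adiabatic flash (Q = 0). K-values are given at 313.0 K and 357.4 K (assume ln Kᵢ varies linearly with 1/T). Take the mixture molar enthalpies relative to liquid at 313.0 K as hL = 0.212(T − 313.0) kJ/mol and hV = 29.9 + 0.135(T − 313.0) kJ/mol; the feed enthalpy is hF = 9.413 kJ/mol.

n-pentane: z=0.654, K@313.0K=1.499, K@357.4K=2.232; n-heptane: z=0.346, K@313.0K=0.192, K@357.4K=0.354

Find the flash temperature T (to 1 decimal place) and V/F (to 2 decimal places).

Adiabatic flash: solve Rachford–Rice at each trial T, then check hF = ψ·hV(T) + (1−ψ)·hL(T).
  T = 313.0 K: K = (1.499, 0.192), RR gives ψ = 0.116, H_out = 3.469 kJ/mol
  T = 357.4 K: K = (2.232, 0.354), RR gives ψ = 0.732, H_out = 28.785 kJ/mol
  T = 335.2 K: K = (1.853, 0.266), RR gives ψ = 0.486, H_out = 18.397 kJ/mol
  T = 324.1 K: K = (1.673, 0.227), RR gives ψ = 0.332, H_out = 12.001 kJ/mol
  T = 318.6 K: K = (1.586, 0.209), RR gives ψ = 0.237, H_out = 8.159 kJ/mol
  T = 321.4 K: K = (1.630, 0.218), RR gives ψ = 0.287, H_out = 10.190 kJ/mol
  T = 320.0 K: K = (1.608, 0.214), RR gives ψ = 0.263, H_out = 9.196 kJ/mol
Linear interpolation between T = 320.0 (H_out = 9.196) and T = 321.4 (H_out = 10.190) on hF = 9.413 gives T ≈ 320.3 K, at which ψ = 0.27.

T = 320.3 K, V/F = 0.27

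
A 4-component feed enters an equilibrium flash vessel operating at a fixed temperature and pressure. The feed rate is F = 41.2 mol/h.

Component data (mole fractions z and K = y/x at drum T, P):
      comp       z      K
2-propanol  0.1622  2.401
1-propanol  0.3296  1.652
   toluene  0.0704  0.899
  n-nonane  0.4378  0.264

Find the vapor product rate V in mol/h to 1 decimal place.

Rachford–Rice: g(V/F) = Σ zᵢ(Kᵢ−1)/(1+V/F(Kᵢ−1)) = 0.
Feasibility: ΣzᵢKᵢ = 1.1128, Σzᵢ/Kᵢ = 2.0037 — both > 1, two phases present.
Iterate (Newton) starting at V/F = 0.5:
  V/F = 0.5000: g = -0.22163, g' = -0.7843 → V/F = 0.2174
  V/F = 0.2174: g = -0.02847, g' = -0.6314 → V/F = 0.1723
Converged at V/F = 0.1723.
Then V = V/F·F = 0.1723·41.2 = 7.1 mol/h and L = F − V = 34.1 mol/h.

V = 7.1 mol/h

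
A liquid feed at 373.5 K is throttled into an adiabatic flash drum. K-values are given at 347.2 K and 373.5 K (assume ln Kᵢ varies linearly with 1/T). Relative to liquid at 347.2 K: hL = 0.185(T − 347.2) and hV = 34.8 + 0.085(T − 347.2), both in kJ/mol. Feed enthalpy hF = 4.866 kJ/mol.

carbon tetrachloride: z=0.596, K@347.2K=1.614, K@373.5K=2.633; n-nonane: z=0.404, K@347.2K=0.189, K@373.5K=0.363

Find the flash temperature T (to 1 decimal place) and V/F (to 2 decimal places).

T = 348.7 K, V/F = 0.13

Adiabatic flash: solve Rachford–Rice at each trial T, then check hF = ψ·hV(T) + (1−ψ)·hL(T).
  T = 347.2 K: K = (1.614, 0.189), RR gives ψ = 0.077, H_out = 2.677 kJ/mol
  T = 373.5 K: K = (2.633, 0.363), RR gives ψ = 0.688, H_out = 27.006 kJ/mol
  T = 360.4 K: K = (2.082, 0.265), RR gives ψ = 0.438, H_out = 17.103 kJ/mol
  T = 353.8 K: K = (1.837, 0.225), RR gives ψ = 0.286, H_out = 10.995 kJ/mol
  T = 350.5 K: K = (1.723, 0.206), RR gives ψ = 0.192, H_out = 7.235 kJ/mol
  T = 348.9 K: K = (1.670, 0.198), RR gives ψ = 0.140, H_out = 5.147 kJ/mol
Linear interpolation between T = 347.2 (H_out = 2.677) and T = 348.9 (H_out = 5.147) on hF = 4.866 gives T ≈ 348.7 K, at which ψ = 0.13.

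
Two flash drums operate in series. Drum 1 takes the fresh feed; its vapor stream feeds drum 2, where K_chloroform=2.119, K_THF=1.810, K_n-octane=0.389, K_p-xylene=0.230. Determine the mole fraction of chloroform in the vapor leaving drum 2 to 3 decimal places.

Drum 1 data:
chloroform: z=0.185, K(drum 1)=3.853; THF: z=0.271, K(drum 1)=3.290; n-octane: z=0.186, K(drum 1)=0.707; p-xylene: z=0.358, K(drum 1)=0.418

Drum 1:
Rachford–Rice: g(ψ₁) = Σ zᵢ(Kᵢ−1)/(1+ψ₁(Kᵢ−1)) = 0.
g(0) = ΣzᵢKᵢ − 1 = 0.886 and g(1) = 1 − Σzᵢ/Kᵢ = -0.250, so a root lies in (0, 1).
Newton–Raphson from ψ₁ = 0.46:
  ψ₁ = 0.460: g = 0.1830, g' = -0.866 → ψ₁ = 0.671
  ψ₁ = 0.671: g = 0.0159, g' = -0.749 → ψ₁ = 0.692
Converged at ψ₁ = 0.692.
Drum-1 compositions:
  chloroform: x = 0.062, y = 0.240
  THF: x = 0.105, y = 0.345
  n-octane: x = 0.233, y = 0.165
  p-xylene: x = 0.600, y = 0.251
Drum-2 feed = drum-1 vapor: z₂ = (0.2396, 0.3448, 0.1650, 0.2507).
Drum 2:
Material balance + equilibrium reduce to Σ zᵢ(Kᵢ−1)/(1+ψ₂(Kᵢ−1)) = 0.
Feasibility: ΣzᵢKᵢ = 1.254, Σzᵢ/Kᵢ = 1.817 — both > 1, two phases present.
Newton iteration, ψ₂⁰ = 0.48:
  ψ₂ = 0.480: g = -0.0733, g' = -0.742 → ψ₂ = 0.381
  ψ₂ = 0.381: g = -0.0033, g' = -0.682 → ψ₂ = 0.376
Converged at ψ₂ = 0.376.
  chloroform: x = 0.169, y = 0.357
  THF: x = 0.264, y = 0.478
  n-octane: x = 0.214, y = 0.083
  p-xylene: x = 0.353, y = 0.081

y_chloroform (drum 2) = 0.357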